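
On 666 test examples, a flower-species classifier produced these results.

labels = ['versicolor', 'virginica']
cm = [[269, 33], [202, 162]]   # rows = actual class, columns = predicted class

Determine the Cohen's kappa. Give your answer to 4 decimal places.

Observed agreement pₒ = trace/N = 431/666 = 0.64715
Expected agreement pₑ = Σ (rowᵢ·colᵢ)/N² = (302·471 + 364·195)/666² = 0.48071
κ = (pₒ − pₑ)/(1 − pₑ) = (0.64715 − 0.48071)/(1 − 0.48071) = 0.3205

0.3205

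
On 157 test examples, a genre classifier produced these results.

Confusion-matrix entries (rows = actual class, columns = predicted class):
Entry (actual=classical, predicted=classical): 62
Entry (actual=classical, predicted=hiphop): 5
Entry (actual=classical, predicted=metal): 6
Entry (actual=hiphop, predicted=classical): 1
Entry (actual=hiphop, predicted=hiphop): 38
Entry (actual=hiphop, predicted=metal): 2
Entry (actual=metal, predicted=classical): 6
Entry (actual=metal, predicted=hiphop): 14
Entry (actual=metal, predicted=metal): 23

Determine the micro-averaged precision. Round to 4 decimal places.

Micro-averaging pools counts across classes: ΣTP=123, ΣFP=34, ΣFN=34.
Micro-precision = TP/(TP+FP) on pooled counts = 0.7834 (equals overall accuracy in single-label multiclass).

0.7834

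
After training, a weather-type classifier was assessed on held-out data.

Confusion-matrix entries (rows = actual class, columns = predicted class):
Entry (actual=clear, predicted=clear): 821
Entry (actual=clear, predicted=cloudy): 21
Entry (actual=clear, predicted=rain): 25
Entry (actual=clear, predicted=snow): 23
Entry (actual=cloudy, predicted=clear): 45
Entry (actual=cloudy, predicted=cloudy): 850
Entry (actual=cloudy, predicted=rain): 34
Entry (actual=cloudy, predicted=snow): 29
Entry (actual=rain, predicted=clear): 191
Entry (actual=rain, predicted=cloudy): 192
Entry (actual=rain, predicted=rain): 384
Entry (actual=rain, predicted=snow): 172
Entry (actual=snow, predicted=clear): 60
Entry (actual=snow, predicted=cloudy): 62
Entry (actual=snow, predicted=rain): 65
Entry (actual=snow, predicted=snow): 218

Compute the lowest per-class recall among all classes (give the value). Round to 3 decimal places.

Per-class recall (TP/(TP+FN)):
  clear: TP=821, FN=21+25+23=69 → 821/890 = 0.9225
  cloudy: TP=850, FN=45+34+29=108 → 850/958 = 0.8873
  rain: TP=384, FN=191+192+172=555 → 384/939 = 0.4089
  snow: TP=218, FN=60+62+65=187 → 218/405 = 0.5383
Lowest is class 'rain' with recall = 0.409.

0.409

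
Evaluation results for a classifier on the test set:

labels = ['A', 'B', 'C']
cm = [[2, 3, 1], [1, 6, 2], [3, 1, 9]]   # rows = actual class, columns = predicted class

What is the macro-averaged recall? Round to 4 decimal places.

Per-class recall (TP/(TP+FN)):
  A: TP=2, FN=3+1=4 → 2/6 = 0.33333
  B: TP=6, FN=1+2=3 → 6/9 = 0.66667
  C: TP=9, FN=3+1=4 → 9/13 = 0.69231
Macro-recall = mean = (0.33333 + 0.66667 + 0.69231) / 3 = 0.5641

0.5641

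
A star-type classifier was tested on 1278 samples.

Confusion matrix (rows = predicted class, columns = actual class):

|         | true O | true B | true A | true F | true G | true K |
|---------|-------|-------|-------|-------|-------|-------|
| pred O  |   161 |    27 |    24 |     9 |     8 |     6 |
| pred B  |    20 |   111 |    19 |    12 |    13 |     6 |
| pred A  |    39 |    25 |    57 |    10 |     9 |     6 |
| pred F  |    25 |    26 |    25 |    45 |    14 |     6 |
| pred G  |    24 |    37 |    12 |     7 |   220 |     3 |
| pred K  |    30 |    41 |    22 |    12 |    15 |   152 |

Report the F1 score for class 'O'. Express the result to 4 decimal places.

0.6030

One-vs-rest for 'O': TP = diagonal; FP = other classes predicted 'O'; FN = 'O' predicted as other.
F1 score = 2·TP/(2·TP+FP+FN).
O: TP=161, FP=27+24+9+8+6=74, FN=20+39+25+24+30=138 → 322/534 = 0.60300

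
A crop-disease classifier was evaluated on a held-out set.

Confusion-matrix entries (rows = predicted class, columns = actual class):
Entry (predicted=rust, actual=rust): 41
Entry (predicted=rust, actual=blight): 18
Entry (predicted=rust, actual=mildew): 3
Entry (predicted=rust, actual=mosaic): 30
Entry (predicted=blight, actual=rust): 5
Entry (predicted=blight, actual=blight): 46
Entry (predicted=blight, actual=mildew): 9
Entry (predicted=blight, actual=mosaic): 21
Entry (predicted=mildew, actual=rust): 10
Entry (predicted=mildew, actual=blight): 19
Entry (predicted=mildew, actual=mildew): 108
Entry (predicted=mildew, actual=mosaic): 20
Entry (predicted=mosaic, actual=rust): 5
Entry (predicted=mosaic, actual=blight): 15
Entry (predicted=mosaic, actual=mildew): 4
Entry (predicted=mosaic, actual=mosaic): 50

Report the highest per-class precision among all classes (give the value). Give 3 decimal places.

0.688

Per-class precision (TP/(TP+FP)):
  rust: TP=41, FP=18+3+30=51 → 41/92 = 0.4457
  blight: TP=46, FP=5+9+21=35 → 46/81 = 0.5679
  mildew: TP=108, FP=10+19+20=49 → 108/157 = 0.6879
  mosaic: TP=50, FP=5+15+4=24 → 50/74 = 0.6757
Highest is class 'mildew' with precision = 0.688.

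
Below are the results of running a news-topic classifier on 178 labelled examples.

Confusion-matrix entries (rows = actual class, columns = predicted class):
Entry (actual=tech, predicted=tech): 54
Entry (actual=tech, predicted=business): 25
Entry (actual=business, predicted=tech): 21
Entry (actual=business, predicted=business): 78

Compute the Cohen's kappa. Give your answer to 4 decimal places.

0.4738

Observed agreement pₒ = trace/N = 132/178 = 0.74157
Expected agreement pₑ = Σ (rowᵢ·colᵢ)/N² = (79·75 + 99·103)/178² = 0.50884
κ = (pₒ − pₑ)/(1 − pₑ) = (0.74157 − 0.50884)/(1 − 0.50884) = 0.4738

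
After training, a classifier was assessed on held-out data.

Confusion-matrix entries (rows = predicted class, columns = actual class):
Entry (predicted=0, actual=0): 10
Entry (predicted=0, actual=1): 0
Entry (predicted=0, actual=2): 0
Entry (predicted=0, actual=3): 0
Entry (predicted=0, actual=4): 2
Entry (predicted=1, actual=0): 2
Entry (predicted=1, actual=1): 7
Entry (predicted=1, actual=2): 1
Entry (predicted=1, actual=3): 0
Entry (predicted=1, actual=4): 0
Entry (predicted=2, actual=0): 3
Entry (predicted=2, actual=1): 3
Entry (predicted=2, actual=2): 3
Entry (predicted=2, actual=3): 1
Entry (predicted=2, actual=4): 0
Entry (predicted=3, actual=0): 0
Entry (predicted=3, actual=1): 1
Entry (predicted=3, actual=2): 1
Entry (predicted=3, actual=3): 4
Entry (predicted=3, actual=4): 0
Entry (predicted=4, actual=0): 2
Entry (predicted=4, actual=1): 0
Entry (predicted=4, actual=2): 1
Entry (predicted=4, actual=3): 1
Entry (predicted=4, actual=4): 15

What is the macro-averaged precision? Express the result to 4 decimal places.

0.6579

Per-class precision (TP/(TP+FP)):
  0: TP=10, FP=0+0+0+2=2 → 10/12 = 0.83333
  1: TP=7, FP=2+1+0+0=3 → 7/10 = 0.70000
  2: TP=3, FP=3+3+1+0=7 → 3/10 = 0.30000
  3: TP=4, FP=0+1+1+0=2 → 4/6 = 0.66667
  4: TP=15, FP=2+0+1+1=4 → 15/19 = 0.78947
Macro-precision = mean = (0.83333 + 0.70000 + 0.30000 + 0.66667 + 0.78947) / 5 = 0.6579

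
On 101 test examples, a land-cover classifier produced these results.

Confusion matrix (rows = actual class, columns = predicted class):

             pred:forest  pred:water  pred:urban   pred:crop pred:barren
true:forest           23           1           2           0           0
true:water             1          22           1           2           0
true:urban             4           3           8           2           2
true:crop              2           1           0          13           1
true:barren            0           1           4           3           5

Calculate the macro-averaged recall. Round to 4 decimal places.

Per-class recall (TP/(TP+FN)):
  forest: TP=23, FN=1+2+0+0=3 → 23/26 = 0.88462
  water: TP=22, FN=1+1+2+0=4 → 22/26 = 0.84615
  urban: TP=8, FN=4+3+2+2=11 → 8/19 = 0.42105
  crop: TP=13, FN=2+1+0+1=4 → 13/17 = 0.76471
  barren: TP=5, FN=0+1+4+3=8 → 5/13 = 0.38462
Macro-recall = mean = (0.88462 + 0.84615 + 0.42105 + 0.76471 + 0.38462) / 5 = 0.6602

0.6602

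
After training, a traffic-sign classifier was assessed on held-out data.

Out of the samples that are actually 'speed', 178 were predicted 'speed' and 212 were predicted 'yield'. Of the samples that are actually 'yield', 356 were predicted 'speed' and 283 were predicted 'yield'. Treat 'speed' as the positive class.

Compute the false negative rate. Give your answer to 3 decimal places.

FNR = FN/(FN+TP) = 212/(212+178) = 0.544

0.544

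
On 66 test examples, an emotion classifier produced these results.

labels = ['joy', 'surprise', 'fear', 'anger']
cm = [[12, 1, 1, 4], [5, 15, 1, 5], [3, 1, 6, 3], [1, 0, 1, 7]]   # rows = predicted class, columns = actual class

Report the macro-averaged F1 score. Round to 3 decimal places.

0.590

Per-class F1 score (2·TP/(2·TP+FP+FN)):
  joy: TP=12, FP=1+1+4=6, FN=5+3+1=9 → 24/39 = 0.6154
  surprise: TP=15, FP=5+1+5=11, FN=1+1+0=2 → 30/43 = 0.6977
  fear: TP=6, FP=3+1+3=7, FN=1+1+1=3 → 12/22 = 0.5455
  anger: TP=7, FP=1+0+1=2, FN=4+5+3=12 → 14/28 = 0.5000
Macro-F1 score = mean = (0.6154 + 0.6977 + 0.5455 + 0.5000) / 4 = 0.590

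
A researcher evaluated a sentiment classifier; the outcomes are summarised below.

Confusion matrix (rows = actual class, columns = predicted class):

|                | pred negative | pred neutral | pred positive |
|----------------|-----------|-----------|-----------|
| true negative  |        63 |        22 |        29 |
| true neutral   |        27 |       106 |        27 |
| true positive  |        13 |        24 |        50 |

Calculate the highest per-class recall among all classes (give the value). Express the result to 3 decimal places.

0.663

Per-class recall (TP/(TP+FN)):
  negative: TP=63, FN=22+29=51 → 63/114 = 0.5526
  neutral: TP=106, FN=27+27=54 → 106/160 = 0.6625
  positive: TP=50, FN=13+24=37 → 50/87 = 0.5747
Highest is class 'neutral' with recall = 0.663.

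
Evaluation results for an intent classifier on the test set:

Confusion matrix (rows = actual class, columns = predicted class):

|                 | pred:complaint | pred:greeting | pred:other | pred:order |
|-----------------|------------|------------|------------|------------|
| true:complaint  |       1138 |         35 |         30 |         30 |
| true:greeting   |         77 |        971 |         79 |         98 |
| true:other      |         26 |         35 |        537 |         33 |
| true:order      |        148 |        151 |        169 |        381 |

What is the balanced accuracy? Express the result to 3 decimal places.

0.754

Balanced accuracy = mean of per-class recall.
  complaint: recall = 1138/1233 = 0.9230
  greeting: recall = 971/1225 = 0.7927
  other: recall = 537/631 = 0.8510
  order: recall = 381/849 = 0.4488
Mean = (0.9230 + 0.7927 + 0.8510 + 0.4488) / 4 = 0.754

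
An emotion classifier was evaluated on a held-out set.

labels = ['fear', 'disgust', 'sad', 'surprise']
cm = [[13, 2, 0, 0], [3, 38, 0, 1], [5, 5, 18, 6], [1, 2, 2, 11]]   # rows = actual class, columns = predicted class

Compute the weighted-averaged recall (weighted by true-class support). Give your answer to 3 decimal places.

0.748

Per-class recall (TP/(TP+FN)):
  fear: TP=13, FN=2+0+0=2 → 13/15 = 0.8667
  disgust: TP=38, FN=3+0+1=4 → 38/42 = 0.9048
  sad: TP=18, FN=5+5+6=16 → 18/34 = 0.5294
  surprise: TP=11, FN=1+2+2=5 → 11/16 = 0.6875
Weighted-recall = Σ (supportᵢ/N)·recallᵢ with N=107: (15/107)·0.8667 + (42/107)·0.9048 + (34/107)·0.5294 + (16/107)·0.6875 = 0.748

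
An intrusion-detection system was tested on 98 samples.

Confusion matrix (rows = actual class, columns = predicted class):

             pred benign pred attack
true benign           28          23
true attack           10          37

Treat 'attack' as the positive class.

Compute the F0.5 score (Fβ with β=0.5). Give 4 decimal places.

Fβ = (1+β²)·TP / ((1+β²)·TP + β²·FN + FP), with β²=1/4
= 1.25·37 / (1.25·37 + 0.25·10 + 23) = 0.6446

0.6446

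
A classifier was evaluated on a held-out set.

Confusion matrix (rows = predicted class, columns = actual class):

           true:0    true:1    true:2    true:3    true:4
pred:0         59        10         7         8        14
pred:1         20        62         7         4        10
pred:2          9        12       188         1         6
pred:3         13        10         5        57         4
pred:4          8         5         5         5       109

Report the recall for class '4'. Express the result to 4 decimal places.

recall = TP/(TP+FN).
4: TP=109, FN=14+10+6+4=34 → 109/143 = 0.76224

0.7622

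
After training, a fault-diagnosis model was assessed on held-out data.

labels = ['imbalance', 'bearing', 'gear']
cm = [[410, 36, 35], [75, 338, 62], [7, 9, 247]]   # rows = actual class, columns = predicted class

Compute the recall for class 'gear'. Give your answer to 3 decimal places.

Treat 'gear' as positive and all other classes as negative.
recall = TP/(TP+FN).
gear: TP=247, FN=7+9=16 → 247/263 = 0.9392

0.939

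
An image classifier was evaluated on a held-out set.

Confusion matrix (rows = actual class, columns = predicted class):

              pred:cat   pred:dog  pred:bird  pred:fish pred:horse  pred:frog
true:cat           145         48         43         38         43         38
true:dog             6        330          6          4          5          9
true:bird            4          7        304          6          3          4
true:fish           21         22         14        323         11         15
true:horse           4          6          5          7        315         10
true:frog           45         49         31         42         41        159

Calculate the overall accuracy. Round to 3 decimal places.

Accuracy = trace / total = (145+330+304+323+315+159=1576) / 2163 = 1576/2163 = 0.729

0.729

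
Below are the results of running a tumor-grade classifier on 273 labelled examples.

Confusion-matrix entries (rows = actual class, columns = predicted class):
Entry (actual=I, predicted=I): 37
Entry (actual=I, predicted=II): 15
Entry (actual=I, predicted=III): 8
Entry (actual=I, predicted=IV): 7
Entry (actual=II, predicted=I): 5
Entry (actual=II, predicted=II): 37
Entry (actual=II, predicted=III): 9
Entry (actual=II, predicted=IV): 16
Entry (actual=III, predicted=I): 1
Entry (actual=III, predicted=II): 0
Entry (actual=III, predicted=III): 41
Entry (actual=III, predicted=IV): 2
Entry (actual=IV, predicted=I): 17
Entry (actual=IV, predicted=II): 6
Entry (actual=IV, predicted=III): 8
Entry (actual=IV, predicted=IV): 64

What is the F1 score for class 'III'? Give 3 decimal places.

Treat 'III' as positive and all other classes as negative.
F1 score = 2·TP/(2·TP+FP+FN).
III: TP=41, FP=8+9+8=25, FN=1+0+2=3 → 82/110 = 0.7455

0.745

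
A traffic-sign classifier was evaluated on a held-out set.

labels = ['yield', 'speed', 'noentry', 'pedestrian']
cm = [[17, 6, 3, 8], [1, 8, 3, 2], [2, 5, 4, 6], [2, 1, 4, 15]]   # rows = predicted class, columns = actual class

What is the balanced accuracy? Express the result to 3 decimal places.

0.486

Balanced accuracy = mean of per-class recall.
  yield: recall = 17/22 = 0.7727
  speed: recall = 8/20 = 0.4000
  noentry: recall = 4/14 = 0.2857
  pedestrian: recall = 15/31 = 0.4839
Mean = (0.7727 + 0.4000 + 0.2857 + 0.4839) / 4 = 0.486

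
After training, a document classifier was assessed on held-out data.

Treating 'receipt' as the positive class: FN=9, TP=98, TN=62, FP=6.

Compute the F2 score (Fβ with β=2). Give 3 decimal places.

Fβ = (1+β²)·TP / ((1+β²)·TP + β²·FN + FP), with β²=4
= 5·98 / (5·98 + 4·9 + 6) = 0.921

0.921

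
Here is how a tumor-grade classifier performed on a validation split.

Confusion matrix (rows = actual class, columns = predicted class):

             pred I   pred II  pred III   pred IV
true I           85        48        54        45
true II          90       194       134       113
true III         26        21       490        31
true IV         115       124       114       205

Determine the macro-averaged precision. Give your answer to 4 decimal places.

0.4773

Per-class precision (TP/(TP+FP)):
  I: TP=85, FP=90+26+115=231 → 85/316 = 0.26899
  II: TP=194, FP=48+21+124=193 → 194/387 = 0.50129
  III: TP=490, FP=54+134+114=302 → 490/792 = 0.61869
  IV: TP=205, FP=45+113+31=189 → 205/394 = 0.52030
Macro-precision = mean = (0.26899 + 0.50129 + 0.61869 + 0.52030) / 4 = 0.4773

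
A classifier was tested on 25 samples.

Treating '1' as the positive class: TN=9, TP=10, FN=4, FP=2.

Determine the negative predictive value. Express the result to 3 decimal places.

0.692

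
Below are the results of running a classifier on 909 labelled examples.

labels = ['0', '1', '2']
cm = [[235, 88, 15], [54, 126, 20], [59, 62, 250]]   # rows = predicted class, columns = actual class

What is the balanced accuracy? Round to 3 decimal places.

0.670

Balanced accuracy = mean of per-class recall.
  0: recall = 235/348 = 0.6753
  1: recall = 126/276 = 0.4565
  2: recall = 250/285 = 0.8772
Mean = (0.6753 + 0.4565 + 0.8772) / 3 = 0.670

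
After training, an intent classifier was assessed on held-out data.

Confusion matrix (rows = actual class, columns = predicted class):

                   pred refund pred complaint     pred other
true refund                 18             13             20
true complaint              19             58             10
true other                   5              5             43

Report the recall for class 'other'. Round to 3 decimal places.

0.811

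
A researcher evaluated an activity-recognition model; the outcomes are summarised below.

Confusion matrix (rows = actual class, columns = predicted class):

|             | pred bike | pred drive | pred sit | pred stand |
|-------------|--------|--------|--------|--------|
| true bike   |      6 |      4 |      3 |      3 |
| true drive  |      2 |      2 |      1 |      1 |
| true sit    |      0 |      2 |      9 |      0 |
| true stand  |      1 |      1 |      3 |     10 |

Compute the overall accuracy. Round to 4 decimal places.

Accuracy = trace / total = (6+2+9+10=27) / 48 = 27/48 = 0.5625

0.5625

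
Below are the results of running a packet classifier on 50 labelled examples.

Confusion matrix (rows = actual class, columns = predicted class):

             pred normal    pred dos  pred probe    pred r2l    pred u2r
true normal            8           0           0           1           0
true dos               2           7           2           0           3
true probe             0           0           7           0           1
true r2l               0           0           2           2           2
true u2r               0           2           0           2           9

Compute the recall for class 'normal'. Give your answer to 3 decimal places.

0.889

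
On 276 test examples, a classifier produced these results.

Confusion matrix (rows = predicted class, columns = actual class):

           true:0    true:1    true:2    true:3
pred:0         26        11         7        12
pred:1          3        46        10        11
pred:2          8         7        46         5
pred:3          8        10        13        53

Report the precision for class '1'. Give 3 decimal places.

One-vs-rest for '1': TP = diagonal; FP = other classes predicted '1'; FN = '1' predicted as other.
precision = TP/(TP+FP).
1: TP=46, FP=3+10+11=24 → 46/70 = 0.6571

0.657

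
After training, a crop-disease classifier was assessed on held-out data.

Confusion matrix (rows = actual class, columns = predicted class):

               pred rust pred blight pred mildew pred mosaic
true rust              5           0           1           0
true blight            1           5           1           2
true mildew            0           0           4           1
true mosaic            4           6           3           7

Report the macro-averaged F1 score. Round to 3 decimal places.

0.541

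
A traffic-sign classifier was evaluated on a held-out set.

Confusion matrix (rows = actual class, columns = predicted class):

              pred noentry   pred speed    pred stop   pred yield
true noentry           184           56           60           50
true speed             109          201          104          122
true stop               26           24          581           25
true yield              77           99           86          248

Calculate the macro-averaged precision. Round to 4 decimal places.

0.5625

Per-class precision (TP/(TP+FP)):
  noentry: TP=184, FP=109+26+77=212 → 184/396 = 0.46465
  speed: TP=201, FP=56+24+99=179 → 201/380 = 0.52895
  stop: TP=581, FP=60+104+86=250 → 581/831 = 0.69916
  yield: TP=248, FP=50+122+25=197 → 248/445 = 0.55730
Macro-precision = mean = (0.46465 + 0.52895 + 0.69916 + 0.55730) / 4 = 0.5625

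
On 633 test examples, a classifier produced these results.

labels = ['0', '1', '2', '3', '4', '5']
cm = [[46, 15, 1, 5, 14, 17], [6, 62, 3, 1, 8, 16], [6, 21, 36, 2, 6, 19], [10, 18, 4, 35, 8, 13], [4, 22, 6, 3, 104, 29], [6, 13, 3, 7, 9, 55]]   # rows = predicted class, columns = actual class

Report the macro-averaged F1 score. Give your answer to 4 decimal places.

0.5226

Per-class F1 score (2·TP/(2·TP+FP+FN)):
  0: TP=46, FP=15+1+5+14+17=52, FN=6+6+10+4+6=32 → 92/176 = 0.52273
  1: TP=62, FP=6+3+1+8+16=34, FN=15+21+18+22+13=89 → 124/247 = 0.50202
  2: TP=36, FP=6+21+2+6+19=54, FN=1+3+4+6+3=17 → 72/143 = 0.50350
  3: TP=35, FP=10+18+4+8+13=53, FN=5+1+2+3+7=18 → 70/141 = 0.49645
  4: TP=104, FP=4+22+6+3+29=64, FN=14+8+6+8+9=45 → 208/317 = 0.65615
  5: TP=55, FP=6+13+3+7+9=38, FN=17+16+19+13+29=94 → 110/242 = 0.45455
Macro-F1 score = mean = (0.52273 + 0.50202 + 0.50350 + 0.49645 + 0.65615 + 0.45455) / 6 = 0.5226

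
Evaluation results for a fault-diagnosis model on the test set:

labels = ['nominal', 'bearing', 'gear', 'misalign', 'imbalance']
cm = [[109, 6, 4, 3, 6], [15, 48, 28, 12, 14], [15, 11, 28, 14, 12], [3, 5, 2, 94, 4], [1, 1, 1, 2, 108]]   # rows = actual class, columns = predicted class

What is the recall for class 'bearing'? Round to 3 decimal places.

0.410

Treat 'bearing' as positive and all other classes as negative.
recall = TP/(TP+FN).
bearing: TP=48, FN=15+28+12+14=69 → 48/117 = 0.4103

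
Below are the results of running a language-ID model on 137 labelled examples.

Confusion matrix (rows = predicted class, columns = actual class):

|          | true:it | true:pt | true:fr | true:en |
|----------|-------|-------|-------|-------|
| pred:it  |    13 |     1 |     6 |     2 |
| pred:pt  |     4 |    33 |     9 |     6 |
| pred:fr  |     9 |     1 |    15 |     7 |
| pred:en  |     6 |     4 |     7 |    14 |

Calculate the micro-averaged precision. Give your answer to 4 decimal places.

Micro-averaging pools counts across classes: ΣTP=75, ΣFP=62, ΣFN=62.
Micro-precision = TP/(TP+FP) on pooled counts = 0.5474 (equals overall accuracy in single-label multiclass).

0.5474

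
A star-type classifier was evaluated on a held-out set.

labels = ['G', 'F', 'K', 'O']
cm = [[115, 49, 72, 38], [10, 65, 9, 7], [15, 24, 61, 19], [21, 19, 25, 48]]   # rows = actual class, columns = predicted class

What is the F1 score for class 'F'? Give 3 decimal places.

Take TP from the diagonal, FP from the rest of the 'F' prediction marginal, FN from the rest of the 'F' actual marginal.
F1 score = 2·TP/(2·TP+FP+FN).
F: TP=65, FP=49+24+19=92, FN=10+9+7=26 → 130/248 = 0.5242

0.524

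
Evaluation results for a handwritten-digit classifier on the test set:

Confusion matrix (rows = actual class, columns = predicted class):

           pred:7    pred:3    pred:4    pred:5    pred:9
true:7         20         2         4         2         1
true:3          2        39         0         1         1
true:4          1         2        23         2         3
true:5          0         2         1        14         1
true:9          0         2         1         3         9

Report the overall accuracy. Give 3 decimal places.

0.772

Accuracy = trace / total = (20+39+23+14+9=105) / 136 = 105/136 = 0.772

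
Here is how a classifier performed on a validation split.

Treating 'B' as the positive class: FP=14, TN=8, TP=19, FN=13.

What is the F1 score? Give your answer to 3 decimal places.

0.585

Precision = TP/(TP+FP) = 19/33 = 0.5758
Recall = TP/(TP+FN) = 19/32 = 0.5938
F1 = 2·TP/(2·TP+FP+FN) = 38/65 = 0.585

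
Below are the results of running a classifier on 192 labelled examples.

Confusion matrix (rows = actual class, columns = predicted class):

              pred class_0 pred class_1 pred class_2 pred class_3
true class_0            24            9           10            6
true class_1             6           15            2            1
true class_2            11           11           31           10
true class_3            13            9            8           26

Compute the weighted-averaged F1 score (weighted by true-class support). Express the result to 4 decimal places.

0.5057

Per-class F1 score (2·TP/(2·TP+FP+FN)):
  class_0: TP=24, FP=6+11+13=30, FN=9+10+6=25 → 48/103 = 0.46602
  class_1: TP=15, FP=9+11+9=29, FN=6+2+1=9 → 30/68 = 0.44118
  class_2: TP=31, FP=10+2+8=20, FN=11+11+10=32 → 62/114 = 0.54386
  class_3: TP=26, FP=6+1+10=17, FN=13+9+8=30 → 52/99 = 0.52525
Weighted-F1 score = Σ (supportᵢ/N)·F1 scoreᵢ with N=192: (49/192)·0.46602 + (24/192)·0.44118 + (63/192)·0.54386 + (56/192)·0.52525 = 0.5057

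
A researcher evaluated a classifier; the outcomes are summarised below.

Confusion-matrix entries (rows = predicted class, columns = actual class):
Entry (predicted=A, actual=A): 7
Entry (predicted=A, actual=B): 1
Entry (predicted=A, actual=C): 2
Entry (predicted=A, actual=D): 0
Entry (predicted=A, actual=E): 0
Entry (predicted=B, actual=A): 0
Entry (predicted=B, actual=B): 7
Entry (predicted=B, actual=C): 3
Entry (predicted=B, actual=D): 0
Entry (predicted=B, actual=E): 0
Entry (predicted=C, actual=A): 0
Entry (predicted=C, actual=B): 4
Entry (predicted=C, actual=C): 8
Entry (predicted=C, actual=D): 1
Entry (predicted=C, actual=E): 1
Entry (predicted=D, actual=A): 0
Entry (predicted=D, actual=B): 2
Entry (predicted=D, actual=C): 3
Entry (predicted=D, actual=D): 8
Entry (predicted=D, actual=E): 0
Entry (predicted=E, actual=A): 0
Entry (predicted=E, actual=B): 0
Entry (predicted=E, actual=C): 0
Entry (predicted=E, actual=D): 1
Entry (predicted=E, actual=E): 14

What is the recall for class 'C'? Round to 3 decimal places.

recall = TP/(TP+FN).
C: TP=8, FN=2+3+3+0=8 → 8/16 = 0.5000

0.500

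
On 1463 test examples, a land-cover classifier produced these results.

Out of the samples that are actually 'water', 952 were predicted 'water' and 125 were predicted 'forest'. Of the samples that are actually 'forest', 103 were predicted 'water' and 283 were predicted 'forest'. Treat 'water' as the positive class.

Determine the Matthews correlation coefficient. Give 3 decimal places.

0.606

MCC = (TP·TN − FP·FN) / √((TP+FP)(TP+FN)(TN+FP)(TN+FN))
Numerator = 952·283 − 103·125 = 256541
Denominator = √(1055·1077·386·408) = √178943377680 = 423016.9946
MCC = 256541 / 423016.9946 = 0.606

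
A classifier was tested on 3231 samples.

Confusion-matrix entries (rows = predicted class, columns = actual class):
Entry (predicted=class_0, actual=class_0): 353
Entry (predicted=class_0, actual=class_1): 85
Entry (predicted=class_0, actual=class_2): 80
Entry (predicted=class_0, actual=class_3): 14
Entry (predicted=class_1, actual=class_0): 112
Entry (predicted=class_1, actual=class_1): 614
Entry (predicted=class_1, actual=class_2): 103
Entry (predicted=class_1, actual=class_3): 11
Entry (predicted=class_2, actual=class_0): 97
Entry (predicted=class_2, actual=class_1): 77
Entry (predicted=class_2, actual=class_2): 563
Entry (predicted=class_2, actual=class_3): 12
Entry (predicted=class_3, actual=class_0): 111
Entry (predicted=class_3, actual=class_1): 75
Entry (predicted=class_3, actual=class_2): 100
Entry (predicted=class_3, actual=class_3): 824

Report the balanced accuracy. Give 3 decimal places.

0.717

Balanced accuracy = mean of per-class recall.
  class_0: recall = 353/673 = 0.5245
  class_1: recall = 614/851 = 0.7215
  class_2: recall = 563/846 = 0.6655
  class_3: recall = 824/861 = 0.9570
Mean = (0.5245 + 0.7215 + 0.6655 + 0.9570) / 4 = 0.717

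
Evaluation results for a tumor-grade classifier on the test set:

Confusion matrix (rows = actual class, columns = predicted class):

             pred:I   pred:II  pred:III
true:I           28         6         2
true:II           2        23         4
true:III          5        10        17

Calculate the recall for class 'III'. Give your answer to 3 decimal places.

0.531

Treat 'III' as positive and all other classes as negative.
recall = TP/(TP+FN).
III: TP=17, FN=5+10=15 → 17/32 = 0.5313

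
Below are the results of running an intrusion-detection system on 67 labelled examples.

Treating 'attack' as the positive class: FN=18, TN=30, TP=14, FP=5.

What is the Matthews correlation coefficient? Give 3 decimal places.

MCC = (TP·TN − FP·FN) / √((TP+FP)(TP+FN)(TN+FP)(TN+FN))
Numerator = 14·30 − 5·18 = 330
Denominator = √(19·32·35·48) = √1021440 = 1010.6631
MCC = 330 / 1010.6631 = 0.327

0.327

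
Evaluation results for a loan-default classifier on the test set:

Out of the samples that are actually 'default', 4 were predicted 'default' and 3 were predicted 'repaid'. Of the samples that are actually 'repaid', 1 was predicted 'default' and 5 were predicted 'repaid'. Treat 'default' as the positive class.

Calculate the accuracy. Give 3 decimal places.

Accuracy = (TP+TN)/N = (4+5)/13 = 0.692

0.692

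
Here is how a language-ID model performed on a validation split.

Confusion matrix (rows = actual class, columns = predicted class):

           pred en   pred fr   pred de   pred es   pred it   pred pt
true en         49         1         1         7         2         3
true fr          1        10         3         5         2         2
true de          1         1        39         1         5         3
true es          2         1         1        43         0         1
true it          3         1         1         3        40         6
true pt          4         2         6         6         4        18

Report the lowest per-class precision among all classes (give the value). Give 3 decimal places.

Per-class precision (TP/(TP+FP)):
  en: TP=49, FP=1+1+2+3+4=11 → 49/60 = 0.8167
  fr: TP=10, FP=1+1+1+1+2=6 → 10/16 = 0.6250
  de: TP=39, FP=1+3+1+1+6=12 → 39/51 = 0.7647
  es: TP=43, FP=7+5+1+3+6=22 → 43/65 = 0.6615
  it: TP=40, FP=2+2+5+0+4=13 → 40/53 = 0.7547
  pt: TP=18, FP=3+2+3+1+6=15 → 18/33 = 0.5455
Lowest is class 'pt' with precision = 0.545.

0.545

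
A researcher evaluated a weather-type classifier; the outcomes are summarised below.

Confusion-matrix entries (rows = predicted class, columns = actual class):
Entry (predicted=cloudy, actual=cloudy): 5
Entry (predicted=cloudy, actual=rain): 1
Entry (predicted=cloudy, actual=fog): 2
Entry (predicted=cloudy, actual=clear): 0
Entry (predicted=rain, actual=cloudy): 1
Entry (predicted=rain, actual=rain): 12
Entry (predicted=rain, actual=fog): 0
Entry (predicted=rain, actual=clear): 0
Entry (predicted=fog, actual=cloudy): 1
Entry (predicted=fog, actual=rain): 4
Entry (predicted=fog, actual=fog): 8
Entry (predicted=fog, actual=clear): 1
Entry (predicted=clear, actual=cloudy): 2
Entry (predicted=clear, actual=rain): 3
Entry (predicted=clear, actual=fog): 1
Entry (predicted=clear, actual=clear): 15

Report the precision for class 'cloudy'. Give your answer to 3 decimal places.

0.625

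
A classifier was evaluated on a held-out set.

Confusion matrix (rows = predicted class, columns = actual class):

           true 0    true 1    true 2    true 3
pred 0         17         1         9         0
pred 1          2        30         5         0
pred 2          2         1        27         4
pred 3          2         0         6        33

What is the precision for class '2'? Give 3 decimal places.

0.794

Take TP from the diagonal, FP from the rest of the '2' prediction marginal, FN from the rest of the '2' actual marginal.
precision = TP/(TP+FP).
2: TP=27, FP=2+1+4=7 → 27/34 = 0.7941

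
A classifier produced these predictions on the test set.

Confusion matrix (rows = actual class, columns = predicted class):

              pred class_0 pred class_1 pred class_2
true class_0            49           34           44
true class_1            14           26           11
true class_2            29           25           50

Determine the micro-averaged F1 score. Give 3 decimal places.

0.443

Micro-averaging pools counts across classes: ΣTP=125, ΣFP=157, ΣFN=157.
Micro-F1 score = 2·TP/(2·TP+FP+FN) on pooled counts = 0.443 (equals overall accuracy in single-label multiclass).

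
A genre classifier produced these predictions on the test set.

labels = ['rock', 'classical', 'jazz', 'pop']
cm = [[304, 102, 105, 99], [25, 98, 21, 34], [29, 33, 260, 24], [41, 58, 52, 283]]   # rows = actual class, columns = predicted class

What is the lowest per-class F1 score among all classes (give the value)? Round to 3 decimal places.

Per-class F1 score (2·TP/(2·TP+FP+FN)):
  rock: TP=304, FP=25+29+41=95, FN=102+105+99=306 → 608/1009 = 0.6026
  classical: TP=98, FP=102+33+58=193, FN=25+21+34=80 → 196/469 = 0.4179
  jazz: TP=260, FP=105+21+52=178, FN=29+33+24=86 → 520/784 = 0.6633
  pop: TP=283, FP=99+34+24=157, FN=41+58+52=151 → 566/874 = 0.6476
Lowest is class 'classical' with F1 score = 0.418.

0.418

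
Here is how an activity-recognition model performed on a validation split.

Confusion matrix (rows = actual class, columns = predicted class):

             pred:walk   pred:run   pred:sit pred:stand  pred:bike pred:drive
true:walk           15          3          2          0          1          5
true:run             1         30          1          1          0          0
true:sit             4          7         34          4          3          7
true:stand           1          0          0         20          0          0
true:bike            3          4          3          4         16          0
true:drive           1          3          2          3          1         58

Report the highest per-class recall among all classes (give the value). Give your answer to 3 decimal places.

Per-class recall (TP/(TP+FN)):
  walk: TP=15, FN=3+2+0+1+5=11 → 15/26 = 0.5769
  run: TP=30, FN=1+1+1+0+0=3 → 30/33 = 0.9091
  sit: TP=34, FN=4+7+4+3+7=25 → 34/59 = 0.5763
  stand: TP=20, FN=1+0+0+0+0=1 → 20/21 = 0.9524
  bike: TP=16, FN=3+4+3+4+0=14 → 16/30 = 0.5333
  drive: TP=58, FN=1+3+2+3+1=10 → 58/68 = 0.8529
Highest is class 'stand' with recall = 0.952.

0.952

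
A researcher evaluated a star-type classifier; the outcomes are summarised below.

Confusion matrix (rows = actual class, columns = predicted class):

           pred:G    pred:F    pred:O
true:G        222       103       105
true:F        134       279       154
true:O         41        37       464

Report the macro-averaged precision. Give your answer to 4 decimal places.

Per-class precision (TP/(TP+FP)):
  G: TP=222, FP=134+41=175 → 222/397 = 0.55919
  F: TP=279, FP=103+37=140 → 279/419 = 0.66587
  O: TP=464, FP=105+154=259 → 464/723 = 0.64177
Macro-precision = mean = (0.55919 + 0.66587 + 0.64177) / 3 = 0.6223

0.6223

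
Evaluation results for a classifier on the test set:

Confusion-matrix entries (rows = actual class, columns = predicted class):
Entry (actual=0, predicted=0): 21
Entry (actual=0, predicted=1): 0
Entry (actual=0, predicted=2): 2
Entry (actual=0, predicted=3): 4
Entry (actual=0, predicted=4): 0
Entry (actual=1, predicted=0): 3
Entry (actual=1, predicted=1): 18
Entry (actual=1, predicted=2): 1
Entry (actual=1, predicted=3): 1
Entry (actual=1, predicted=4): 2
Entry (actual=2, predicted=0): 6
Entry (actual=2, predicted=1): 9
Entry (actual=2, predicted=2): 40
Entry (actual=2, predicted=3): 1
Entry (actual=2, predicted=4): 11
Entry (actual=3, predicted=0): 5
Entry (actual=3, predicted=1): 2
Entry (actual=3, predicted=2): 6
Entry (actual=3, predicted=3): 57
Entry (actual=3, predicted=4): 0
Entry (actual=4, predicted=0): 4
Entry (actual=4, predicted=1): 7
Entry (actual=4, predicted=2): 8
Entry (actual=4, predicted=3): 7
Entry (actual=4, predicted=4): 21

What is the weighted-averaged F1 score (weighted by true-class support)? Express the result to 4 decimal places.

0.6633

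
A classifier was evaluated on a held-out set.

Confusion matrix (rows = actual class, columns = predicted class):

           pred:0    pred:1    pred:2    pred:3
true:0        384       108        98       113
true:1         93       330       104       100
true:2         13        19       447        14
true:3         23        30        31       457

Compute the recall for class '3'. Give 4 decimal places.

Treat '3' as positive and all other classes as negative.
recall = TP/(TP+FN).
3: TP=457, FN=23+30+31=84 → 457/541 = 0.84473

0.8447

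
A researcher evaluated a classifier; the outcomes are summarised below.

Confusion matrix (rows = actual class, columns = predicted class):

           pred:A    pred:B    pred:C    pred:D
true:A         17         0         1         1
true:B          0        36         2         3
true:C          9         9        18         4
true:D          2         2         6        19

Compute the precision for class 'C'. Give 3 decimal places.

Treat 'C' as positive and all other classes as negative.
precision = TP/(TP+FP).
C: TP=18, FP=1+2+6=9 → 18/27 = 0.6667

0.667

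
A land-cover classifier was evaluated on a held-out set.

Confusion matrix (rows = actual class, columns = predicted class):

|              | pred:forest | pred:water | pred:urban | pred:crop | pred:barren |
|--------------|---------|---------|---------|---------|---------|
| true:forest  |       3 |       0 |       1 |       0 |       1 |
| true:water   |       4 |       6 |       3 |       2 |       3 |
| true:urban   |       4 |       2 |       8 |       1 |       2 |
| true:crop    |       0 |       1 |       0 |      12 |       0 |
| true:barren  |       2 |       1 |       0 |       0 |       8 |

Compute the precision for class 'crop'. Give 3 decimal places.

0.800

precision = TP/(TP+FP).
crop: TP=12, FP=0+2+1+0=3 → 12/15 = 0.8000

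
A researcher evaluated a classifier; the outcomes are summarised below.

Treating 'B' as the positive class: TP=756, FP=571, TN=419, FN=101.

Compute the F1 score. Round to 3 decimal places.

Precision = TP/(TP+FP) = 756/1327 = 0.5697
Recall = TP/(TP+FN) = 756/857 = 0.8821
F1 = 2·TP/(2·TP+FP+FN) = 1512/2184 = 0.692

0.692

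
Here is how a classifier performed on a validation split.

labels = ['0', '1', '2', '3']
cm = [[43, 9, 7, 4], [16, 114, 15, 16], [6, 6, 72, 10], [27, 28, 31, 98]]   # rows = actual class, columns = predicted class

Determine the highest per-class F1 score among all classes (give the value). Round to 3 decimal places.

Per-class F1 score (2·TP/(2·TP+FP+FN)):
  0: TP=43, FP=16+6+27=49, FN=9+7+4=20 → 86/155 = 0.5548
  1: TP=114, FP=9+6+28=43, FN=16+15+16=47 → 228/318 = 0.7170
  2: TP=72, FP=7+15+31=53, FN=6+6+10=22 → 144/219 = 0.6575
  3: TP=98, FP=4+16+10=30, FN=27+28+31=86 → 196/312 = 0.6282
Highest is class '1' with F1 score = 0.717.

0.717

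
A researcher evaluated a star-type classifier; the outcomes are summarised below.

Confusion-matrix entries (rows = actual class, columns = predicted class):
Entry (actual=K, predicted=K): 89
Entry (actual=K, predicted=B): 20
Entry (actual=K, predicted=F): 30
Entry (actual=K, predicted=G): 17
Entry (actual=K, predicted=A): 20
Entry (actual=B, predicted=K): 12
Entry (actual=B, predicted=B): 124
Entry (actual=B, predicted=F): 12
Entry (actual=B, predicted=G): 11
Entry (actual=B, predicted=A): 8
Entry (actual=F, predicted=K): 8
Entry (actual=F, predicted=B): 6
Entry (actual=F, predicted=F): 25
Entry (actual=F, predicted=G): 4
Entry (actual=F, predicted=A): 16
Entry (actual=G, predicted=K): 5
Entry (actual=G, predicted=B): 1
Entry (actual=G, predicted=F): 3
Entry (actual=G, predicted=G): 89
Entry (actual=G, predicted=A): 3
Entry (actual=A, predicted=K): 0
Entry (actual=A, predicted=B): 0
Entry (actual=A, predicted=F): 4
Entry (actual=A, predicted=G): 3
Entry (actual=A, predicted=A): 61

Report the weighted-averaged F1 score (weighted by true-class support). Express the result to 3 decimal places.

0.679

Per-class F1 score (2·TP/(2·TP+FP+FN)):
  K: TP=89, FP=12+8+5+0=25, FN=20+30+17+20=87 → 178/290 = 0.6138
  B: TP=124, FP=20+6+1+0=27, FN=12+12+11+8=43 → 248/318 = 0.7799
  F: TP=25, FP=30+12+3+4=49, FN=8+6+4+16=34 → 50/133 = 0.3759
  G: TP=89, FP=17+11+4+3=35, FN=5+1+3+3=12 → 178/225 = 0.7911
  A: TP=61, FP=20+8+16+3=47, FN=0+0+4+3=7 → 122/176 = 0.6932
Weighted-F1 score = Σ (supportᵢ/N)·F1 scoreᵢ with N=571: (176/571)·0.6138 + (167/571)·0.7799 + (59/571)·0.3759 + (101/571)·0.7911 + (68/571)·0.6932 = 0.679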